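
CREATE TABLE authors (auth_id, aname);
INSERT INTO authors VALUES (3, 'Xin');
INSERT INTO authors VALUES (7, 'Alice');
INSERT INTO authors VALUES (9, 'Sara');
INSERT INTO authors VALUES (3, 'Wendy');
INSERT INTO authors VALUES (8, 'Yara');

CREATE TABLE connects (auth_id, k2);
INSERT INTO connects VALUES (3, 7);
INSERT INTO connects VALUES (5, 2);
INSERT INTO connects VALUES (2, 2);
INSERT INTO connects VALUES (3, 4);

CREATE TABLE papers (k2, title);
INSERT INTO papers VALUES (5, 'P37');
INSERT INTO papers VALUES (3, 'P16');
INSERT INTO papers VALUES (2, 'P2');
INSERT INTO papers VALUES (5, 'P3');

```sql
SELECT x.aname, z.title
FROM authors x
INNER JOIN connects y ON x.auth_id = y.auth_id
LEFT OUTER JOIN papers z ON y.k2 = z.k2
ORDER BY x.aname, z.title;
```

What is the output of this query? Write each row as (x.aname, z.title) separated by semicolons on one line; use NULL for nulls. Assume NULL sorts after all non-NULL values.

(Wendy, NULL); (Wendy, NULL); (Xin, NULL); (Xin, NULL)

Evaluate left to right. First `authors x INNER JOIN connects y` on auth_id: 4 row(s).
Then LEFT JOIN `papers z` on k2: each of those 4 rows is kept; rows whose y.k2 has no match in z get NULL for z's columns.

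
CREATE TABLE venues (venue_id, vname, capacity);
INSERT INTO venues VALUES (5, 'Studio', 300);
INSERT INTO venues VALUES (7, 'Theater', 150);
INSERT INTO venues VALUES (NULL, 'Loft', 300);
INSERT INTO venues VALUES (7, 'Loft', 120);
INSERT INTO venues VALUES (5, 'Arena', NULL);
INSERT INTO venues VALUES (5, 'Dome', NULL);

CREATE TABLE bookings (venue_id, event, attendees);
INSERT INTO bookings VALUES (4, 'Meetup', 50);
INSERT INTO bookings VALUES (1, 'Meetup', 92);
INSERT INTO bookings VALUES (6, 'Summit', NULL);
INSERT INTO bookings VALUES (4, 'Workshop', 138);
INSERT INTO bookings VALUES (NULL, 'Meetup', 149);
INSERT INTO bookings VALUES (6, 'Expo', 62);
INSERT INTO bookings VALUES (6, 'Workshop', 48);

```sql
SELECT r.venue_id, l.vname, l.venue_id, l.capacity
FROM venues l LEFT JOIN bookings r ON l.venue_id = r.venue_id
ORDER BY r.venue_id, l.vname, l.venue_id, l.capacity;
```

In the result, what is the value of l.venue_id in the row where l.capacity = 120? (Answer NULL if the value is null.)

LEFT JOIN keeps every row from `venues`; unmatched rows get NULL for `bookings`'s columns.
Matching on l.venue_id = r.venue_id. A NULL in a compared column never satisfies the condition.
- venue_id=5: no r row matches, row kept with r columns NULL.
- venue_id=7: no r row matches, row kept with r columns NULL.
- venue_id=NULL: no r row matches, row kept with r columns NULL.
- venue_id=7: no r row matches, row kept with r columns NULL.
- venue_id=5: no r row matches, row kept with r columns NULL.
- venue_id=5: no r row matches, row kept with r columns NULL.

7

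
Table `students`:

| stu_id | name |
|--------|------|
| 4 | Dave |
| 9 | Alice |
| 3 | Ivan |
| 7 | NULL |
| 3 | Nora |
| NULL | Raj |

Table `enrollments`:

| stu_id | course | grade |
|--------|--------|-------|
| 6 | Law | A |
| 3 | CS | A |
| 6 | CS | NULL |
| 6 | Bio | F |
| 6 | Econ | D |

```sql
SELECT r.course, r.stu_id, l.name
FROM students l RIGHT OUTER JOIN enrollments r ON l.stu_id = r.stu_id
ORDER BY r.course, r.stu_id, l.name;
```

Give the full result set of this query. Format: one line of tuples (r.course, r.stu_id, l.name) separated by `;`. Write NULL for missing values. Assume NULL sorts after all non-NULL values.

RIGHT JOIN keeps every row from `enrollments`; unmatched rows get NULL for `students`'s columns.
Matching on l.stu_id = r.stu_id. A NULL in a compared column never satisfies the condition.
- l (stu_id=4) has no partner in r.
- l (stu_id=9) has no partner in r.
- l (stu_id=3) pairs with 1 row(s) of r.
- l (stu_id=7) has no partner in r.
- l (stu_id=3) pairs with 1 row(s) of r.
- l (stu_id=NULL) has no partner in r.
- plus 4 unmatched r row(s), each kept with NULL l columns.
After projecting and ordering:
r.course | r.stu_id | l.name
Bio | 6 | NULL
CS | 3 | Ivan
CS | 3 | Nora
CS | 6 | NULL
Econ | 6 | NULL
Law | 6 | NULL

(Bio, 6, NULL); (CS, 3, Ivan); (CS, 3, Nora); (CS, 6, NULL); (Econ, 6, NULL); (Law, 6, NULL)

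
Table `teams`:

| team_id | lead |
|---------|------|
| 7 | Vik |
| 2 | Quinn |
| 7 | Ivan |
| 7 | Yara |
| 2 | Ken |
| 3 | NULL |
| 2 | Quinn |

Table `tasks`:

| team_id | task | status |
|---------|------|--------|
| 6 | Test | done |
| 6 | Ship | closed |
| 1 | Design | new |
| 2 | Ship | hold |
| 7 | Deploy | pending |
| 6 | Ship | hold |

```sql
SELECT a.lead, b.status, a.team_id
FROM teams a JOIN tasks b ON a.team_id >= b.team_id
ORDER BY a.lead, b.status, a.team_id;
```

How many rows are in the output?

26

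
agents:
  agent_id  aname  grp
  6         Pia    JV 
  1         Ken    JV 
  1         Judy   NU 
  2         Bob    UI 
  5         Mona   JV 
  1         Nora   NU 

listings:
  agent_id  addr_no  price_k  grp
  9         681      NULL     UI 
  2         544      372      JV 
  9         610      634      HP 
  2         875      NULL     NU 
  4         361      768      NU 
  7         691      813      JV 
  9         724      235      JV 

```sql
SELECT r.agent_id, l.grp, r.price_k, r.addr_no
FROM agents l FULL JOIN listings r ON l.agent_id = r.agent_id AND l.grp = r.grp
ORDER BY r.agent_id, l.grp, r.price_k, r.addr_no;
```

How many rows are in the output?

13

FULL OUTER JOIN keeps every row from both sides; unmatched rows get NULL for the other side's columns.
Matching on l.agent_id = r.agent_id AND l.grp = r.grp.
Matched pairs: 0; unmatched l rows kept: 6; unmatched r rows kept: 7.
Total: 0 matched + 13 padded = 13 rows.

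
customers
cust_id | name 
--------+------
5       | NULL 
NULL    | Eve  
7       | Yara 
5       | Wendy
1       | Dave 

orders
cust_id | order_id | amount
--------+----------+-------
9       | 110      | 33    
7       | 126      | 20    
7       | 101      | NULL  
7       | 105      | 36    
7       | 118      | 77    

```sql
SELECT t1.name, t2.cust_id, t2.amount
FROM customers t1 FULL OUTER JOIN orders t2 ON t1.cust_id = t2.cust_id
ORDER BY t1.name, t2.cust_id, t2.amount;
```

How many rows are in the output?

9

FULL OUTER JOIN keeps every row from both sides; unmatched rows get NULL for the other side's columns.
Matching on t1.cust_id = t2.cust_id. A NULL in a compared column never satisfies the condition.
- cust_id=5: no t2 row matches, row kept with t2 columns NULL.
- cust_id=NULL: no t2 row matches, row kept with t2 columns NULL.
- cust_id=7: 4 matching t2 row(s), so 4 row(s) emitted.
- cust_id=5: no t2 row matches, row kept with t2 columns NULL.
- cust_id=1: no t2 row matches, row kept with t2 columns NULL.
- 1 row(s) from t2 found no t1 partner → padded with NULL.
Total: 4 matched + 5 padded = 9 rows.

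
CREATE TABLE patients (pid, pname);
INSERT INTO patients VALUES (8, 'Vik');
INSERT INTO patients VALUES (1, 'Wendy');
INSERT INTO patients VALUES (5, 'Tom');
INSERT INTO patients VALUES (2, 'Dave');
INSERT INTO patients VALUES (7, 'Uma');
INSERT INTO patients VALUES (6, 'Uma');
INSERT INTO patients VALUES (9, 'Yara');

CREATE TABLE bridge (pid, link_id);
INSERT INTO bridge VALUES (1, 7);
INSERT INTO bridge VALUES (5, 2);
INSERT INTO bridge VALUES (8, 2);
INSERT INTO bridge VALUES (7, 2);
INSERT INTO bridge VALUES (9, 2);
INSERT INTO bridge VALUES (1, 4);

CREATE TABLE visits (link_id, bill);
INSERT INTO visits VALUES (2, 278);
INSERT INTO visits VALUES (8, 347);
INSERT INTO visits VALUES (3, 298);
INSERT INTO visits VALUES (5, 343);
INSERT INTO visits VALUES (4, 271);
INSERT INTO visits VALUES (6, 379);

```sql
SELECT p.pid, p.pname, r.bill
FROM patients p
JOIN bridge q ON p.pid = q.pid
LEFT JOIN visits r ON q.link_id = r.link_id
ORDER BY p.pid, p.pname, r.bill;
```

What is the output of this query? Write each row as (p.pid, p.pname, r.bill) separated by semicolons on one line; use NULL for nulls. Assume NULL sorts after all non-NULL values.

(1, Wendy, 271); (1, Wendy, NULL); (5, Tom, 278); (7, Uma, 278); (8, Vik, 278); (9, Yara, 278)

Evaluate left to right. First `patients p INNER JOIN bridge q` on pid: 6 row(s).
Then LEFT JOIN `visits r` on link_id: each of those 6 rows is kept; rows whose q.link_id has no match in r get NULL for r's columns.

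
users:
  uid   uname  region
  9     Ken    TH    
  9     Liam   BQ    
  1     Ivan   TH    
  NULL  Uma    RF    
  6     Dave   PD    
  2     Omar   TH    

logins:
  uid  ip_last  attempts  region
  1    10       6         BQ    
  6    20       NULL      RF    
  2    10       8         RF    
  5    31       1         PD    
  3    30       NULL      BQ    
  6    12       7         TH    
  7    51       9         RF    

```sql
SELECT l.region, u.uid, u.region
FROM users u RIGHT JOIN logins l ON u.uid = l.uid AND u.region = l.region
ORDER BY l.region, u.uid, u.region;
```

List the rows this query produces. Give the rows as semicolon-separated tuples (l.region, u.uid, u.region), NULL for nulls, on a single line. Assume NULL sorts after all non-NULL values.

RIGHT JOIN keeps every row from `logins`; unmatched rows get NULL for `users`'s columns.
Matching on u.uid = l.uid AND u.region = l.region. A NULL in a compared column never satisfies the condition.
Matched pairs: 0; unmatched l rows kept: 7.

(BQ, NULL, NULL); (BQ, NULL, NULL); (PD, NULL, NULL); (RF, NULL, NULL); (RF, NULL, NULL); (RF, NULL, NULL); (TH, NULL, NULL)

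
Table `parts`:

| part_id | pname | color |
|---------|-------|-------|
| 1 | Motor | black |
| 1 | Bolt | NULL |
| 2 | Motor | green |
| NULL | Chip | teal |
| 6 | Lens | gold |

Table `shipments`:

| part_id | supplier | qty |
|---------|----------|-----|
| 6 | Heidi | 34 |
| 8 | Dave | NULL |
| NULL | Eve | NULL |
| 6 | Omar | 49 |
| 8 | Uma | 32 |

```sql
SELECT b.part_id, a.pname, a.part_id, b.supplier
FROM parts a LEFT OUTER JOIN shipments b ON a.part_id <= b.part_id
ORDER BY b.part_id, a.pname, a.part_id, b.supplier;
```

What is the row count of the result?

17

LEFT JOIN keeps every row from `parts`; unmatched rows get NULL for `shipments`'s columns.
Matching on a.part_id <= b.part_id. A NULL in a compared column never satisfies the condition.
Matched pairs: 16; unmatched a rows kept: 1.
Total: 16 matched + 1 padded = 17 rows.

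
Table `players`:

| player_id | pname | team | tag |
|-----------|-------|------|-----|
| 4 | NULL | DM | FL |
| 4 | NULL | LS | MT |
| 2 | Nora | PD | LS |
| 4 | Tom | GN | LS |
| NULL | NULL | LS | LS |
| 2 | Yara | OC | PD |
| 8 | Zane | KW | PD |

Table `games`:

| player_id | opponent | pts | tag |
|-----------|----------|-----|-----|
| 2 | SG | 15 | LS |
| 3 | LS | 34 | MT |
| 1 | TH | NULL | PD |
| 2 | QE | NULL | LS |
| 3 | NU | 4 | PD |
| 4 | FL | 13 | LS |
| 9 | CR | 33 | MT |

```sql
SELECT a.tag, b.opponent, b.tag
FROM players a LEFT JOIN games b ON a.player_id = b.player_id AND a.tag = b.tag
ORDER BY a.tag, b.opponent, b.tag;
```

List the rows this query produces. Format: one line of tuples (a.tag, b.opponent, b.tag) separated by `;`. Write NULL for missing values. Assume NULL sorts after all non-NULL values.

(FL, NULL, NULL); (LS, FL, LS); (LS, QE, LS); (LS, SG, LS); (LS, NULL, NULL); (MT, NULL, NULL); (PD, NULL, NULL); (PD, NULL, NULL)

LEFT JOIN keeps every row from `players`; unmatched rows get NULL for `games`'s columns.
Matching on a.player_id = b.player_id AND a.tag = b.tag. A NULL in a compared column never satisfies the condition.
Matched pairs: 3; unmatched a rows kept: 5.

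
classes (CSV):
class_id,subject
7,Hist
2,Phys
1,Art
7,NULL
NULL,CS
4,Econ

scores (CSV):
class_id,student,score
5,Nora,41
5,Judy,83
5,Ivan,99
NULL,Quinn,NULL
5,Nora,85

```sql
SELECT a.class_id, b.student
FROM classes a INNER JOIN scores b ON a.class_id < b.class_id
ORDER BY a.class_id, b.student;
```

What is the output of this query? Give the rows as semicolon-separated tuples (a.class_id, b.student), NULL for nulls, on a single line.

INNER JOIN keeps only pairs where the ON condition holds.
Matching on a.class_id < b.class_id. A NULL in a compared column never satisfies the condition.
Matched pairs: 12.

(1, Ivan); (1, Judy); (1, Nora); (1, Nora); (2, Ivan); (2, Judy); (2, Nora); (2, Nora); (4, Ivan); (4, Judy); (4, Nora); (4, Nora)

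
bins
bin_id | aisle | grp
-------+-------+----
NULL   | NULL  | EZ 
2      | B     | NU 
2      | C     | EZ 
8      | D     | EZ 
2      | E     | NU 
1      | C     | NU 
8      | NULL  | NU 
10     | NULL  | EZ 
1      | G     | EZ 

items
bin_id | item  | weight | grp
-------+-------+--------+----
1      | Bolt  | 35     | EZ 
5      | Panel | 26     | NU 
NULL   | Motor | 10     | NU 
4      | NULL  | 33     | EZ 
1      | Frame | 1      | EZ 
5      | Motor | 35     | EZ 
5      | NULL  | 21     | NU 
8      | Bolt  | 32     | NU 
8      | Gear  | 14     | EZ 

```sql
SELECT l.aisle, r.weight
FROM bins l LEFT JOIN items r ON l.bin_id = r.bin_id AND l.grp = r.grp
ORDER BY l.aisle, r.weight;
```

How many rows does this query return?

10

LEFT JOIN keeps every row from `bins`; unmatched rows get NULL for `items`'s columns.
Matching on l.bin_id = r.bin_id AND l.grp = r.grp. A NULL in a compared column never satisfies the condition.
- l (bin_id=NULL, grp=EZ) has no partner → padded with NULL.
- l (bin_id=2, grp=NU) has no partner → padded with NULL.
- l (bin_id=2, grp=EZ) has no partner → padded with NULL.
- l (bin_id=8, grp=EZ) pairs with 1 row(s) of r.
- l (bin_id=2, grp=NU) has no partner → padded with NULL.
- l (bin_id=1, grp=NU) has no partner → padded with NULL.
- l (bin_id=8, grp=NU) pairs with 1 row(s) of r.
- l (bin_id=10, grp=EZ) has no partner → padded with NULL.
- l (bin_id=1, grp=EZ) pairs with 2 row(s) of r.
Total: 4 matched + 6 padded = 10 rows.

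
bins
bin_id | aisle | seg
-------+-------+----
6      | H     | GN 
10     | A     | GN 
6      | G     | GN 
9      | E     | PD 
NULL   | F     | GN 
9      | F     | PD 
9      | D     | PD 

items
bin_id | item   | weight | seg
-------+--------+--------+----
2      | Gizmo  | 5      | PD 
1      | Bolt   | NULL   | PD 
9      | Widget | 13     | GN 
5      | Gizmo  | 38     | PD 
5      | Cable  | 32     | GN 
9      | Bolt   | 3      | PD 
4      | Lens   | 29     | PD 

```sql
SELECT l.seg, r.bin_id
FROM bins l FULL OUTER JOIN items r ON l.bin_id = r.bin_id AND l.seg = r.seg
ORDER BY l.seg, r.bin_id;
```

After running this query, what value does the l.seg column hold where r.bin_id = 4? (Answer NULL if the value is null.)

NULL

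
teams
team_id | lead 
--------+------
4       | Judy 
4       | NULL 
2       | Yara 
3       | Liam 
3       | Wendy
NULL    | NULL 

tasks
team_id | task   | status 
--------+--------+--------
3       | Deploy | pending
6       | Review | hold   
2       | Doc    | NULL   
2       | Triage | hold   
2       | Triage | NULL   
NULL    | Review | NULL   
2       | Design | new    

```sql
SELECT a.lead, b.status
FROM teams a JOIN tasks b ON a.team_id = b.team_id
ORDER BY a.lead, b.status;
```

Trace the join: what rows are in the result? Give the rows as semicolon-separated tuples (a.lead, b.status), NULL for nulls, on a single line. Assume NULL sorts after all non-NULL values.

(Liam, pending); (Wendy, pending); (Yara, hold); (Yara, new); (Yara, NULL); (Yara, NULL)

INNER JOIN keeps only pairs where the ON condition holds.
Matching on a.team_id = b.team_id. A NULL in a compared column never satisfies the condition.
Matched pairs: 6.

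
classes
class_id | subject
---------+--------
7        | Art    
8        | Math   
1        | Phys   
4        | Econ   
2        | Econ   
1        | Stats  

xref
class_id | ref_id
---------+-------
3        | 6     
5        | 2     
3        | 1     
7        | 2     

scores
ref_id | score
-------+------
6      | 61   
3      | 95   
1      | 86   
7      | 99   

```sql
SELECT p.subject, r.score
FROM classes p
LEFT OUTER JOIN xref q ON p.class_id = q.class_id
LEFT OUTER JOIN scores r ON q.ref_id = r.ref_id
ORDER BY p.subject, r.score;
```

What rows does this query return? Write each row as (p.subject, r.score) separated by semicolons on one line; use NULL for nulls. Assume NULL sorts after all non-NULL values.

Evaluate left to right. First `classes p LEFT JOIN xref q` on class_id: 6 row(s).
Then LEFT JOIN `scores r` on ref_id: each of those 6 rows is kept; rows whose q.ref_id has no match in r get NULL for r's columns.

(Art, NULL); (Econ, NULL); (Econ, NULL); (Math, NULL); (Phys, NULL); (Stats, NULL)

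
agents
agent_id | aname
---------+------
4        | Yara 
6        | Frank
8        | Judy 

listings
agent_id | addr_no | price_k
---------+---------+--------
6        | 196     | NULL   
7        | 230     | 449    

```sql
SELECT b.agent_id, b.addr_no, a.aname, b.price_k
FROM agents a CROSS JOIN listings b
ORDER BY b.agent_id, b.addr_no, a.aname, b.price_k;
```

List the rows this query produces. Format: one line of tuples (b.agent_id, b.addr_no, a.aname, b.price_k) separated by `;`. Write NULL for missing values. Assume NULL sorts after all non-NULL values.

(6, 196, Frank, NULL); (6, 196, Judy, NULL); (6, 196, Yara, NULL); (7, 230, Frank, 449); (7, 230, Judy, 449); (7, 230, Yara, 449)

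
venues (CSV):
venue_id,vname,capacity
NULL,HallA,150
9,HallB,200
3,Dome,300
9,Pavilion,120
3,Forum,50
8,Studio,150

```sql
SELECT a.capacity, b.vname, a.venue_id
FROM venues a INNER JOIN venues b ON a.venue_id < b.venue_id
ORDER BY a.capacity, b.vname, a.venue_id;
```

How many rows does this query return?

8

INNER JOIN keeps only pairs where the ON condition holds.
Matching on a.venue_id < b.venue_id. A NULL in a compared column never satisfies the condition.
- a (venue_id=NULL) has no partner → excluded.
- a (venue_id=9) has no partner → excluded.
- a (venue_id=3) pairs with 3 row(s) of b.
- a (venue_id=9) has no partner → excluded.
- a (venue_id=3) pairs with 3 row(s) of b.
- a (venue_id=8) pairs with 2 row(s) of b.
Total: 8 rows.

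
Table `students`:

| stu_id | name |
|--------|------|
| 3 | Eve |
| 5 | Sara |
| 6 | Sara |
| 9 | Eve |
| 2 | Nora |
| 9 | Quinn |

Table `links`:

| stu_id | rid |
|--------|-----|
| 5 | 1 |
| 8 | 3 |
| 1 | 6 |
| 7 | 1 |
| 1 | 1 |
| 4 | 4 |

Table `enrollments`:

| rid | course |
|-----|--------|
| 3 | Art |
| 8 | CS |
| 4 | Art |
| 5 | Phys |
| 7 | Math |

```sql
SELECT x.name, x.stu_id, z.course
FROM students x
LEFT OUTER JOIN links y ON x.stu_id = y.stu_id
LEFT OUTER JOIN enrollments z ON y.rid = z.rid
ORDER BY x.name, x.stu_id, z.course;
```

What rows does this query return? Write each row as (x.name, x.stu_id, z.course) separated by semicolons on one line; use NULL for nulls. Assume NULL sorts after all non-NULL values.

(Eve, 3, NULL); (Eve, 9, NULL); (Nora, 2, NULL); (Quinn, 9, NULL); (Sara, 5, NULL); (Sara, 6, NULL)

Step 1 — x LEFT JOIN y on stu_id → 6 row(s).
Then LEFT JOIN `enrollments z` on rid: each of those 6 rows is kept; rows whose y.rid has no match in z get NULL for z's columns.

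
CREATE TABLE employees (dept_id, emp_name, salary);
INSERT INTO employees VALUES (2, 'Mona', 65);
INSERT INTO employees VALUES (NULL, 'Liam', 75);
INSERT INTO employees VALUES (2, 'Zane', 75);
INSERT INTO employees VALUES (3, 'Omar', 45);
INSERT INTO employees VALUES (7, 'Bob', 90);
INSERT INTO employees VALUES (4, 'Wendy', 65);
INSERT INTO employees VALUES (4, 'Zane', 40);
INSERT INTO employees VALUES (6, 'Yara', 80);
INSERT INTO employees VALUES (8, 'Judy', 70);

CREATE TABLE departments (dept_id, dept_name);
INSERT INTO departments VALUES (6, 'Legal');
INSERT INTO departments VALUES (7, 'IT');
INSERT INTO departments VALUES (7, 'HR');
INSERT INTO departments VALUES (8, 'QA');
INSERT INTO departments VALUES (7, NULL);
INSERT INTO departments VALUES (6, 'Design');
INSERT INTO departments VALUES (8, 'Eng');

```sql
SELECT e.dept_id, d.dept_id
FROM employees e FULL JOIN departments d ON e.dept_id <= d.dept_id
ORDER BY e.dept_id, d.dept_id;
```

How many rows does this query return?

FULL OUTER JOIN keeps every row from both sides; unmatched rows get NULL for the other side's columns.
Matching on e.dept_id <= d.dept_id. A NULL in a compared column never satisfies the condition.
- e[0] dept_id=2 → 7 match(es) in d → 7 row(s).
- e[1] dept_id=NULL → no match; kept with NULLs on the d side.
- e[2] dept_id=2 → 7 match(es) in d → 7 row(s).
- e[3] dept_id=3 → 7 match(es) in d → 7 row(s).
- e[4] dept_id=7 → 5 match(es) in d → 5 row(s).
- e[5] dept_id=4 → 7 match(es) in d → 7 row(s).
- e[6] dept_id=4 → 7 match(es) in d → 7 row(s).
- e[7] dept_id=6 → 7 match(es) in d → 7 row(s).
- e[8] dept_id=8 → 2 match(es) in d → 2 row(s).
Total: 49 matched + 1 padded = 50 rows.

50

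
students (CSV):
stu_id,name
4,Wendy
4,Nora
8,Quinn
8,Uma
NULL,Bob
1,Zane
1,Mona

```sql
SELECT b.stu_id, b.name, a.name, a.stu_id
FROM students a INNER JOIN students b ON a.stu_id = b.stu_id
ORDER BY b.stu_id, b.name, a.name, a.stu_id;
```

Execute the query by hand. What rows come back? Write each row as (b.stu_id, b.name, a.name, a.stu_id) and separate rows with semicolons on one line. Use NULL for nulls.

INNER JOIN keeps only pairs where the ON condition holds.
Matching on a.stu_id = b.stu_id. A NULL in a compared column never satisfies the condition.
- a[0] stu_id=4 → 2 match(es) in b → 2 row(s).
- a[1] stu_id=4 → 2 match(es) in b → 2 row(s).
- a[2] stu_id=8 → 2 match(es) in b → 2 row(s).
- a[3] stu_id=8 → 2 match(es) in b → 2 row(s).
- a[4] stu_id=NULL → no match; dropped.
- a[5] stu_id=1 → 2 match(es) in b → 2 row(s).
- a[6] stu_id=1 → 2 match(es) in b → 2 row(s).

(1, Mona, Mona, 1); (1, Mona, Zane, 1); (1, Zane, Mona, 1); (1, Zane, Zane, 1); (4, Nora, Nora, 4); (4, Nora, Wendy, 4); (4, Wendy, Nora, 4); (4, Wendy, Wendy, 4); (8, Quinn, Quinn, 8); (8, Quinn, Uma, 8); (8, Uma, Quinn, 8); (8, Uma, Uma, 8)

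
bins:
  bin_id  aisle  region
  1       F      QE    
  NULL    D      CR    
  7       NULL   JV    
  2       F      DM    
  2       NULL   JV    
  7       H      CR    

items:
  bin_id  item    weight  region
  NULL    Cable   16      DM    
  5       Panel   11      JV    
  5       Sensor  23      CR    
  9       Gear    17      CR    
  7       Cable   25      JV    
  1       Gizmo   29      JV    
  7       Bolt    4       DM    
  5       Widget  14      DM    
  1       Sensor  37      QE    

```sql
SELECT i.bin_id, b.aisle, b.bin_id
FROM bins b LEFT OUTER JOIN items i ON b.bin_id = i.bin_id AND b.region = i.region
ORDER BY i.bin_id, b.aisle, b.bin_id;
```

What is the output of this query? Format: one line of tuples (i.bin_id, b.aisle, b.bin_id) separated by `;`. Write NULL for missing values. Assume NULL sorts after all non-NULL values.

LEFT JOIN keeps every row from `bins`; unmatched rows get NULL for `items`'s columns.
Matching on b.bin_id = i.bin_id AND b.region = i.region. A NULL in a compared column never satisfies the condition.
- b row (bin_id=1, region=QE): matches 1 i row(s) → 1 output row(s).
- b row (bin_id=NULL, region=CR): no match → kept, i columns NULL.
- b row (bin_id=7, region=JV): matches 1 i row(s) → 1 output row(s).
- b row (bin_id=2, region=DM): no match → kept, i columns NULL.
- b row (bin_id=2, region=JV): no match → kept, i columns NULL.
- b row (bin_id=7, region=CR): no match → kept, i columns NULL.
After projecting and ordering:
i.bin_id | b.aisle | b.bin_id
1 | F | 1
7 | NULL | 7
NULL | D | NULL
NULL | F | 2
NULL | H | 7
NULL | NULL | 2

(1, F, 1); (7, NULL, 7); (NULL, D, NULL); (NULL, F, 2); (NULL, H, 7); (NULL, NULL, 2)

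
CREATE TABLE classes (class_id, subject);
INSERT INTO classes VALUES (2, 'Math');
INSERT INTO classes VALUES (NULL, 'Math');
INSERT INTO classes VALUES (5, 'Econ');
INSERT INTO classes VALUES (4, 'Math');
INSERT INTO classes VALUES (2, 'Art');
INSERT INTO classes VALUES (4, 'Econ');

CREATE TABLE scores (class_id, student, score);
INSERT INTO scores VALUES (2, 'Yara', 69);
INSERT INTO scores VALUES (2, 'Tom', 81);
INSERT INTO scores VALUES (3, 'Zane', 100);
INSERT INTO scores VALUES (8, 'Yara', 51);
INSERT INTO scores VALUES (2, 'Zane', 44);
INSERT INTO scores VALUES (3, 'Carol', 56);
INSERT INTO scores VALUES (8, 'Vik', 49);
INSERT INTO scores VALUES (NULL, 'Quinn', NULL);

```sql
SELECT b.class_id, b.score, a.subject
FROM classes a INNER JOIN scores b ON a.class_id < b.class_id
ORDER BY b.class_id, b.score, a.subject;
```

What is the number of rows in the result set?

14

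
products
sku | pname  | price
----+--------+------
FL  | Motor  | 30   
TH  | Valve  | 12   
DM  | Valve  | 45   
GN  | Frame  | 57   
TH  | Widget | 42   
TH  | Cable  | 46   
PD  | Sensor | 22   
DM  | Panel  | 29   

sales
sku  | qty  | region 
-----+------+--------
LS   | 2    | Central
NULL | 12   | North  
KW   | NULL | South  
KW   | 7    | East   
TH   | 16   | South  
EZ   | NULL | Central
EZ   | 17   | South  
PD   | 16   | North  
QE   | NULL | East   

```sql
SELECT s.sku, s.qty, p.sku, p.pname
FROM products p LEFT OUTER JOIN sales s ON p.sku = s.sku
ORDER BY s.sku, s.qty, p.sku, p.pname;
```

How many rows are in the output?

LEFT JOIN keeps every row from `products`; unmatched rows get NULL for `sales`'s columns.
Matching on p.sku = s.sku. A NULL in a compared column never satisfies the condition.
Matched pairs: 4; unmatched p rows kept: 4.
Total: 4 matched + 4 padded = 8 rows.

8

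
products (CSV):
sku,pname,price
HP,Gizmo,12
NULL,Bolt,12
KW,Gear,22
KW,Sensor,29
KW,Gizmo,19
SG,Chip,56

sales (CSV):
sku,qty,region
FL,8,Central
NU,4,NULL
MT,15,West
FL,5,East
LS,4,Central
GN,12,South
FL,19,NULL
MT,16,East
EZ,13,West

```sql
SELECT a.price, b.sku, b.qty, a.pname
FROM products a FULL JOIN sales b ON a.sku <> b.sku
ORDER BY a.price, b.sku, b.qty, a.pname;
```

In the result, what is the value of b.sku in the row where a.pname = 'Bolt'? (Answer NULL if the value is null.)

FULL OUTER JOIN keeps every row from both sides; unmatched rows get NULL for the other side's columns.
Matching on a.sku <> b.sku. A NULL in a compared column never satisfies the condition.
- a (sku=HP) pairs with 9 row(s) of b.
- a (sku=NULL) has no partner → padded with NULL.
- a (sku=KW) pairs with 9 row(s) of b.
- a (sku=KW) pairs with 9 row(s) of b.
- a (sku=KW) pairs with 9 row(s) of b.
- a (sku=SG) pairs with 9 row(s) of b.

NULL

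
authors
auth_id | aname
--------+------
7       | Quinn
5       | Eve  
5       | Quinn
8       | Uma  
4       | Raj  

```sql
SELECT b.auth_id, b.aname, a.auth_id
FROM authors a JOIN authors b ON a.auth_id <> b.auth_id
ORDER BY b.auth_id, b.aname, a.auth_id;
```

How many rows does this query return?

INNER JOIN keeps only pairs where the ON condition holds.
Matching on a.auth_id <> b.auth_id.
- a[0] auth_id=7 → 4 match(es) in b → 4 row(s).
- a[1] auth_id=5 → 3 match(es) in b → 3 row(s).
- a[2] auth_id=5 → 3 match(es) in b → 3 row(s).
- a[3] auth_id=8 → 4 match(es) in b → 4 row(s).
- a[4] auth_id=4 → 4 match(es) in b → 4 row(s).
Total: 18 rows.

18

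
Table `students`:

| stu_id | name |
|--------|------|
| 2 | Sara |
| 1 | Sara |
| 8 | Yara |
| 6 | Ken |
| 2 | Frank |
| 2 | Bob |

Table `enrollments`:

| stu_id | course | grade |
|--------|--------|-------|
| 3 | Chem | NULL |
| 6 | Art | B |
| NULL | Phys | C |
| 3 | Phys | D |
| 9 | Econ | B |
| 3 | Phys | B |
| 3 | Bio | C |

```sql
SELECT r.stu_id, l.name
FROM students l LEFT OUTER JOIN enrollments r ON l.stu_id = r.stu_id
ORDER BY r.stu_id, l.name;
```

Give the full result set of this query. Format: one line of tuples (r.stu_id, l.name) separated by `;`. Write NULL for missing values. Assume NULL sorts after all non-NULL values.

(6, Ken); (NULL, Bob); (NULL, Frank); (NULL, Sara); (NULL, Sara); (NULL, Yara)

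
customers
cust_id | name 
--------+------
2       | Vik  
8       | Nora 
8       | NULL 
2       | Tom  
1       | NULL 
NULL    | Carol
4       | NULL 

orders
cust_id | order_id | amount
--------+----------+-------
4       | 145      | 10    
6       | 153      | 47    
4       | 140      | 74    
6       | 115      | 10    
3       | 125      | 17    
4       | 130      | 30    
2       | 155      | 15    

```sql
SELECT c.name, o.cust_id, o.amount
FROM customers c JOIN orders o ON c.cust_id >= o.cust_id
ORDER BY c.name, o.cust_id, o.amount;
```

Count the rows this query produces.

21

INNER JOIN keeps only pairs where the ON condition holds.
Matching on c.cust_id >= o.cust_id. A NULL in a compared column never satisfies the condition.
Matched pairs: 21.
Total: 21 rows.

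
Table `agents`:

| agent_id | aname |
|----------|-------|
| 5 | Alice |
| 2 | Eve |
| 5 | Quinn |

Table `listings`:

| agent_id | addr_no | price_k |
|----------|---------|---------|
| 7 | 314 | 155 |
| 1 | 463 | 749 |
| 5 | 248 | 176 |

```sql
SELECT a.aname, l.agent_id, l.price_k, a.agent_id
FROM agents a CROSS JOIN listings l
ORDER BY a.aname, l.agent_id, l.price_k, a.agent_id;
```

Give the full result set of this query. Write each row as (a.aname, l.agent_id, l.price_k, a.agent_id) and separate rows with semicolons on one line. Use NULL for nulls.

(Alice, 1, 749, 5); (Alice, 5, 176, 5); (Alice, 7, 155, 5); (Eve, 1, 749, 2); (Eve, 5, 176, 2); (Eve, 7, 155, 2); (Quinn, 1, 749, 5); (Quinn, 5, 176, 5); (Quinn, 7, 155, 5)

CROSS JOIN pairs every row of `agents` with every row of `listings`: 3 × 3 = 9 rows.
After projecting and ordering:
a.aname | l.agent_id | l.price_k | a.agent_id
Alice | 1 | 749 | 5
Alice | 5 | 176 | 5
Alice | 7 | 155 | 5
Eve | 1 | 749 | 2
Eve | 5 | 176 | 2
Eve | 7 | 155 | 2
Quinn | 1 | 749 | 5
Quinn | 5 | 176 | 5
Quinn | 7 | 155 | 5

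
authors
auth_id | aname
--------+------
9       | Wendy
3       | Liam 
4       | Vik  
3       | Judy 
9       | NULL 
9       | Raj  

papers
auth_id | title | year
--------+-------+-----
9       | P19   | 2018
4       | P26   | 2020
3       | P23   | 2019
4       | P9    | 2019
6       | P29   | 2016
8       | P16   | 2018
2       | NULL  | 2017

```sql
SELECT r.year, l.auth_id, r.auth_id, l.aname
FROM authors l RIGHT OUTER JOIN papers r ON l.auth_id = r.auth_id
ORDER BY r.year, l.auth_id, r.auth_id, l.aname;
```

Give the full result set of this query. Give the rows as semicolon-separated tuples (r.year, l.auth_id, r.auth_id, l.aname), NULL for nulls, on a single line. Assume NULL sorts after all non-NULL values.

RIGHT JOIN keeps every row from `papers`; unmatched rows get NULL for `authors`'s columns.
Matching on l.auth_id = r.auth_id.
- l[0] auth_id=9 → 1 match(es) in r → 1 row(s).
- l[1] auth_id=3 → 1 match(es) in r → 1 row(s).
- l[2] auth_id=4 → 2 match(es) in r → 2 row(s).
- l[3] auth_id=3 → 1 match(es) in r → 1 row(s).
- l[4] auth_id=9 → 1 match(es) in r → 1 row(s).
- l[5] auth_id=9 → 1 match(es) in r → 1 row(s).
- plus 3 unmatched r row(s), each kept with NULL l columns.
After projecting and ordering:
r.year | l.auth_id | r.auth_id | l.aname
2016 | NULL | 6 | NULL
2017 | NULL | 2 | NULL
2018 | 9 | 9 | Raj
2018 | 9 | 9 | Wendy
2018 | 9 | 9 | NULL
2018 | NULL | 8 | NULL
2019 | 3 | 3 | Judy
2019 | 3 | 3 | Liam
2019 | 4 | 4 | Vik
2020 | 4 | 4 | Vik

(2016, NULL, 6, NULL); (2017, NULL, 2, NULL); (2018, 9, 9, Raj); (2018, 9, 9, Wendy); (2018, 9, 9, NULL); (2018, NULL, 8, NULL); (2019, 3, 3, Judy); (2019, 3, 3, Liam); (2019, 4, 4, Vik); (2020, 4, 4, Vik)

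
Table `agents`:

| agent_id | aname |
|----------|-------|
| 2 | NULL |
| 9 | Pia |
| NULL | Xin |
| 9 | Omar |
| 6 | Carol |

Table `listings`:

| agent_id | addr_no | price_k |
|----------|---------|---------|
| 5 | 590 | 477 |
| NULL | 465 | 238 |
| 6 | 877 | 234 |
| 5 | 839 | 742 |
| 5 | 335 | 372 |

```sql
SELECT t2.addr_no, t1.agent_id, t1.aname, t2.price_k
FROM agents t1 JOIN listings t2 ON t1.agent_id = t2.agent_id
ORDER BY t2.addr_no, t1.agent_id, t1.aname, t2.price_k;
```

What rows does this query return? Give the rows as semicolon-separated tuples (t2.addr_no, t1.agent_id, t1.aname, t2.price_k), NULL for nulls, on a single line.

INNER JOIN keeps only pairs where the ON condition holds.
Matching on t1.agent_id = t2.agent_id. A NULL in a compared column never satisfies the condition.
- t1 row (agent_id=2): no match → dropped.
- t1 row (agent_id=9): no match → dropped.
- t1 row (agent_id=NULL): no match → dropped.
- t1 row (agent_id=9): no match → dropped.
- t1 row (agent_id=6): matches 1 t2 row(s) → 1 output row(s).
After projecting and ordering:
t2.addr_no | t1.agent_id | t1.aname | t2.price_k
877 | 6 | Carol | 234

(877, 6, Carol, 234)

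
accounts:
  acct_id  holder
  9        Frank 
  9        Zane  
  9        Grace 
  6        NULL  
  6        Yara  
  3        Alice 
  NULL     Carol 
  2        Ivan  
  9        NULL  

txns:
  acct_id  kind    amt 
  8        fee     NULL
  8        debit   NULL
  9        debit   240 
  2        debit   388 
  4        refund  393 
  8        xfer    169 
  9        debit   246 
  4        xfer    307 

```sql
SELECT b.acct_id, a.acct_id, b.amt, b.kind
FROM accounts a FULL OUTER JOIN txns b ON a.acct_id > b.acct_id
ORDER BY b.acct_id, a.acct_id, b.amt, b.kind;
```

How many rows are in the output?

FULL OUTER JOIN keeps every row from both sides; unmatched rows get NULL for the other side's columns.
Matching on a.acct_id > b.acct_id. A NULL in a compared column never satisfies the condition.
- acct_id=9: 6 matching b row(s), so 6 row(s) emitted.
- acct_id=9: 6 matching b row(s), so 6 row(s) emitted.
- acct_id=9: 6 matching b row(s), so 6 row(s) emitted.
- acct_id=6: 3 matching b row(s), so 3 row(s) emitted.
- acct_id=6: 3 matching b row(s), so 3 row(s) emitted.
- acct_id=3: 1 matching b row(s), so 1 row(s) emitted.
- acct_id=NULL: no b row matches, row kept with b columns NULL.
- acct_id=2: no b row matches, row kept with b columns NULL.
- acct_id=9: 6 matching b row(s), so 6 row(s) emitted.
- 2 row(s) from b found no a partner → padded with NULL.
Total: 31 matched + 4 padded = 35 rows.

35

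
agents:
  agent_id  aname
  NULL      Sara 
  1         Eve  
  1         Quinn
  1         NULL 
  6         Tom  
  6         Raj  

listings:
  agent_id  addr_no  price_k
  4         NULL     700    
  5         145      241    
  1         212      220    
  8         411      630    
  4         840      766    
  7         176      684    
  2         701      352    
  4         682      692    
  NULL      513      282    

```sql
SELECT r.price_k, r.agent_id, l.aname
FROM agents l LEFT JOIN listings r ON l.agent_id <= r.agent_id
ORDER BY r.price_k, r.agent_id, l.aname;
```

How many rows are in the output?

29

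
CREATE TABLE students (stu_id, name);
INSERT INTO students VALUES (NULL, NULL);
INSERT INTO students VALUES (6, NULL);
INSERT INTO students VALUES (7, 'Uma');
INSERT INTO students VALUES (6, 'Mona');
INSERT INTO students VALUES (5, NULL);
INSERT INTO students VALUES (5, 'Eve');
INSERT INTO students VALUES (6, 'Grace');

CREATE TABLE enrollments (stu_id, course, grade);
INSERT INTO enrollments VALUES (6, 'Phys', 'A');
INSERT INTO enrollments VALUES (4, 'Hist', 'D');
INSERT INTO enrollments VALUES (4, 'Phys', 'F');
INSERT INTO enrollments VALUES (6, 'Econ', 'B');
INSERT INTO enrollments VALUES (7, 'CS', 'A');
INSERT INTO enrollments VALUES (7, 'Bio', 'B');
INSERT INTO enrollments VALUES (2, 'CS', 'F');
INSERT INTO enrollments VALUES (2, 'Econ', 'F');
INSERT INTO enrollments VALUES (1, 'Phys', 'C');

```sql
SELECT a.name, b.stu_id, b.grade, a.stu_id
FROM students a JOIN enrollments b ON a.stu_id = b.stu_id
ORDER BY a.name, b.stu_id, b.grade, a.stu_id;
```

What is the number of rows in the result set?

8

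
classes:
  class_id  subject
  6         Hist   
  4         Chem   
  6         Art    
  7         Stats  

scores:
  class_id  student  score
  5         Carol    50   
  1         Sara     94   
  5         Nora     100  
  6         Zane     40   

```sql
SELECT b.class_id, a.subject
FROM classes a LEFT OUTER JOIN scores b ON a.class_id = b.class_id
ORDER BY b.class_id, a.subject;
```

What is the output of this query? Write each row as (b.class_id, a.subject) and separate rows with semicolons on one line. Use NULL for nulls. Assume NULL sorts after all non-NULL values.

(6, Art); (6, Hist); (NULL, Chem); (NULL, Stats)

LEFT JOIN keeps every row from `classes`; unmatched rows get NULL for `scores`'s columns.
Matching on a.class_id = b.class_id.
- class_id=6: 1 matching b row(s), so 1 row(s) emitted.
- class_id=4: no b row matches, row kept with b columns NULL.
- class_id=6: 1 matching b row(s), so 1 row(s) emitted.
- class_id=7: no b row matches, row kept with b columns NULL.
After projecting and ordering:
b.class_id | a.subject
6 | Art
6 | Hist
NULL | Chem
NULL | Stats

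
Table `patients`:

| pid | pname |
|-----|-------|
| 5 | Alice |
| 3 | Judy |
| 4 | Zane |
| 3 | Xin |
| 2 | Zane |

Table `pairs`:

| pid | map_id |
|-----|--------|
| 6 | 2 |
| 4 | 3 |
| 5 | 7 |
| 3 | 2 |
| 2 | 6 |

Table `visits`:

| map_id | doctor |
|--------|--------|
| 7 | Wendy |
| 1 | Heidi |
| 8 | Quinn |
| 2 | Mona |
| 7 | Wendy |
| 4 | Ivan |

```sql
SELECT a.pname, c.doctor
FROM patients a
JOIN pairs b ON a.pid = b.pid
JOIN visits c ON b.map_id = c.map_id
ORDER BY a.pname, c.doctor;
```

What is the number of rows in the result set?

Evaluate left to right. First `patients a INNER JOIN pairs b` on pid: 5 row(s).
Then INNER JOIN `visits c` on map_id: keep only rows whose b.map_id appears in c.
Result: 4 row(s).

4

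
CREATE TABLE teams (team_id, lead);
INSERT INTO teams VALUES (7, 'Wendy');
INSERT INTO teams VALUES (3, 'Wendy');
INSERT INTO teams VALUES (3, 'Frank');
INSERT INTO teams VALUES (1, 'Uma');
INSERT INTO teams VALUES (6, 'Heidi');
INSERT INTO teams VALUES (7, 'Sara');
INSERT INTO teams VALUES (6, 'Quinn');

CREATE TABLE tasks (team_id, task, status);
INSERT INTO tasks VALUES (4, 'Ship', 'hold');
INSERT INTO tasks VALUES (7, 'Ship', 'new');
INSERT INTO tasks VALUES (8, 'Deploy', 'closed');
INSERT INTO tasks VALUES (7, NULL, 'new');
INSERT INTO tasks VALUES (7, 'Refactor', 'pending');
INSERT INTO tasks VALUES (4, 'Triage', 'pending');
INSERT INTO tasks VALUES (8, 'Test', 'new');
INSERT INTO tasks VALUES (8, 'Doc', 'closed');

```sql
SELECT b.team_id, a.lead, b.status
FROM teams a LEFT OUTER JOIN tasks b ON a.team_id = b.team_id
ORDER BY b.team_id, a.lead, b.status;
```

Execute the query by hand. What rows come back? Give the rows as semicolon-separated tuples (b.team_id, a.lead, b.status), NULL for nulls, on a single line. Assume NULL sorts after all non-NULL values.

(7, Sara, new); (7, Sara, new); (7, Sara, pending); (7, Wendy, new); (7, Wendy, new); (7, Wendy, pending); (NULL, Frank, NULL); (NULL, Heidi, NULL); (NULL, Quinn, NULL); (NULL, Uma, NULL); (NULL, Wendy, NULL)

LEFT JOIN keeps every row from `teams`; unmatched rows get NULL for `tasks`'s columns.
Matching on a.team_id = b.team_id.
- a[0] team_id=7 → 3 match(es) in b → 3 row(s).
- a[1] team_id=3 → no match; kept with NULLs on the b side.
- a[2] team_id=3 → no match; kept with NULLs on the b side.
- a[3] team_id=1 → no match; kept with NULLs on the b side.
- a[4] team_id=6 → no match; kept with NULLs on the b side.
- a[5] team_id=7 → 3 match(es) in b → 3 row(s).
- a[6] team_id=6 → no match; kept with NULLs on the b side.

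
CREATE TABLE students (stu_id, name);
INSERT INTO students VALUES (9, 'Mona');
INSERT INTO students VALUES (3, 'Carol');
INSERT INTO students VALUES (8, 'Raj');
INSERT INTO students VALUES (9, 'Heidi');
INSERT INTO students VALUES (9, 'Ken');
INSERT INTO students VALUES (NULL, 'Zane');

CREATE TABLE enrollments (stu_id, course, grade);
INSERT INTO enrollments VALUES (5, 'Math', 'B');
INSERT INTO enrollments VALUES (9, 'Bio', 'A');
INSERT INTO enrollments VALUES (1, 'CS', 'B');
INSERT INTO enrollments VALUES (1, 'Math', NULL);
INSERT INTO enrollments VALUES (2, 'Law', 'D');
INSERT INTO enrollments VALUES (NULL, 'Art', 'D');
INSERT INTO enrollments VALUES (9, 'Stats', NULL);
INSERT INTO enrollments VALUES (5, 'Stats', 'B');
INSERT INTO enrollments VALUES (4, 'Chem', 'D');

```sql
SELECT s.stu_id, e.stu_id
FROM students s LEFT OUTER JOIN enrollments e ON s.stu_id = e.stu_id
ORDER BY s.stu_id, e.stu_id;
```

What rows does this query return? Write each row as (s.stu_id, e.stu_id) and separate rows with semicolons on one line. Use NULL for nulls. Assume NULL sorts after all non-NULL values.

(3, NULL); (8, NULL); (9, 9); (9, 9); (9, 9); (9, 9); (9, 9); (9, 9); (NULL, NULL)

LEFT JOIN keeps every row from `students`; unmatched rows get NULL for `enrollments`'s columns.
Matching on s.stu_id = e.stu_id. A NULL in a compared column never satisfies the condition.
- s[0] stu_id=9 → 2 match(es) in e → 2 row(s).
- s[1] stu_id=3 → no match; kept with NULLs on the e side.
- s[2] stu_id=8 → no match; kept with NULLs on the e side.
- s[3] stu_id=9 → 2 match(es) in e → 2 row(s).
- s[4] stu_id=9 → 2 match(es) in e → 2 row(s).
- s[5] stu_id=NULL → no match; kept with NULLs on the e side.
After projecting and ordering:
s.stu_id | e.stu_id
3 | NULL
8 | NULL
9 | 9
9 | 9
9 | 9
9 | 9
9 | 9
9 | 9
NULL | NULL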